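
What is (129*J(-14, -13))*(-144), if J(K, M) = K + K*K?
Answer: -3380832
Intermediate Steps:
J(K, M) = K + K²
(129*J(-14, -13))*(-144) = (129*(-14*(1 - 14)))*(-144) = (129*(-14*(-13)))*(-144) = (129*182)*(-144) = 23478*(-144) = -3380832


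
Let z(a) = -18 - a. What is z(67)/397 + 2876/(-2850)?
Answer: -692011/565725 ≈ -1.2232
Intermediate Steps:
z(67)/397 + 2876/(-2850) = (-18 - 1*67)/397 + 2876/(-2850) = (-18 - 67)*(1/397) + 2876*(-1/2850) = -85*1/397 - 1438/1425 = -85/397 - 1438/1425 = -692011/565725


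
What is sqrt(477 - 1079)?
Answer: I*sqrt(602) ≈ 24.536*I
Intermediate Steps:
sqrt(477 - 1079) = sqrt(-602) = I*sqrt(602)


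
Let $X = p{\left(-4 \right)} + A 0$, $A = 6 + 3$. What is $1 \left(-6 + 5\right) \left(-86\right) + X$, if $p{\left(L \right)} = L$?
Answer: $82$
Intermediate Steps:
$A = 9$
$X = -4$ ($X = -4 + 9 \cdot 0 = -4 + 0 = -4$)
$1 \left(-6 + 5\right) \left(-86\right) + X = 1 \left(-6 + 5\right) \left(-86\right) - 4 = 1 \left(-1\right) \left(-86\right) - 4 = \left(-1\right) \left(-86\right) - 4 = 86 - 4 = 82$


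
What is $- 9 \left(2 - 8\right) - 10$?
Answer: $44$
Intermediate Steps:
$- 9 \left(2 - 8\right) - 10 = \left(-9\right) \left(-6\right) - 10 = 54 - 10 = 44$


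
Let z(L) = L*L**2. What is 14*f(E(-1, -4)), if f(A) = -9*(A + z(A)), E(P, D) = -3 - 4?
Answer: 44100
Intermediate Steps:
E(P, D) = -7
z(L) = L**3
f(A) = -9*A - 9*A**3 (f(A) = -9*(A + A**3) = -9*A - 9*A**3)
14*f(E(-1, -4)) = 14*(9*(-7)*(-1 - 1*(-7)**2)) = 14*(9*(-7)*(-1 - 1*49)) = 14*(9*(-7)*(-1 - 49)) = 14*(9*(-7)*(-50)) = 14*3150 = 44100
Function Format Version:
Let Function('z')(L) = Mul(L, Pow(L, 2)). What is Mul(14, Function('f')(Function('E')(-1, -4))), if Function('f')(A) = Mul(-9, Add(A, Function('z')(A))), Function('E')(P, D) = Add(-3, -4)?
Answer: 44100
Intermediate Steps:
Function('E')(P, D) = -7
Function('z')(L) = Pow(L, 3)
Function('f')(A) = Add(Mul(-9, A), Mul(-9, Pow(A, 3))) (Function('f')(A) = Mul(-9, Add(A, Pow(A, 3))) = Add(Mul(-9, A), Mul(-9, Pow(A, 3))))
Mul(14, Function('f')(Function('E')(-1, -4))) = Mul(14, Mul(9, -7, Add(-1, Mul(-1, Pow(-7, 2))))) = Mul(14, Mul(9, -7, Add(-1, Mul(-1, 49)))) = Mul(14, Mul(9, -7, Add(-1, -49))) = Mul(14, Mul(9, -7, -50)) = Mul(14, 3150) = 44100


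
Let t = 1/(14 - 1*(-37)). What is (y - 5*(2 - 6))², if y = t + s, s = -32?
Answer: 373321/2601 ≈ 143.53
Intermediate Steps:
t = 1/51 (t = 1/(14 + 37) = 1/51 ≈ 0.019608)
y = -1631/51 (y = 1/51 - 32 = -1631/51 ≈ -31.980)
(y - 5*(2 - 6))² = (-1631/51 - 5*(2 - 6))² = (-1631/51 - 5*(-4))² = (-1631/51 + 20)² = (-611/51)² = 373321/2601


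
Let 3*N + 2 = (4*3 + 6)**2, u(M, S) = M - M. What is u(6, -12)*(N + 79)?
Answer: 0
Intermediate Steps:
u(M, S) = 0
N = 322/3 (N = -2/3 + (4*3 + 6)**2/3 = -2/3 + (12 + 6)**2/3 = -2/3 + (1/3)*18**2 = -2/3 + (1/3)*324 = -2/3 + 108 = 322/3 ≈ 107.33)
u(6, -12)*(N + 79) = 0*(322/3 + 79) = 0*(559/3) = 0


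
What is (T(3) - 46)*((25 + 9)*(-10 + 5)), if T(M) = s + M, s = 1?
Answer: 7140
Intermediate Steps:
T(M) = 1 + M
(T(3) - 46)*((25 + 9)*(-10 + 5)) = ((1 + 3) - 46)*((25 + 9)*(-10 + 5)) = (4 - 46)*(34*(-5)) = -42*(-170) = 7140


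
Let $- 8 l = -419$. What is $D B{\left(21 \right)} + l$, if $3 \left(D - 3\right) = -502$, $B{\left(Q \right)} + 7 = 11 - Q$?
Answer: $\frac{68305}{24} \approx 2846.0$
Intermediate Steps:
$B{\left(Q \right)} = 4 - Q$ ($B{\left(Q \right)} = -7 - \left(-11 + Q\right) = 4 - Q$)
$D = - \frac{493}{3}$ ($D = 3 + \frac{1}{3} \left(-502\right) = 3 - \frac{502}{3} = - \frac{493}{3} \approx -164.33$)
$l = \frac{419}{8}$ ($l = \left(- \frac{1}{8}\right) \left(-419\right) = \frac{419}{8} \approx 52.375$)
$D B{\left(21 \right)} + l = - \frac{493 \left(4 - 21\right)}{3} + \frac{419}{8} = \left(- \frac{493}{3}\right) \left(-17\right) + \frac{419}{8} = \frac{8381}{3} + \frac{419}{8} = \frac{68305}{24}$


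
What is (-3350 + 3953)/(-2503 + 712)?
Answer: -67/199 ≈ -0.33668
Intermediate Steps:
(-3350 + 3953)/(-2503 + 712) = 603/(-1791) = 603*(-1/1791) = -67/199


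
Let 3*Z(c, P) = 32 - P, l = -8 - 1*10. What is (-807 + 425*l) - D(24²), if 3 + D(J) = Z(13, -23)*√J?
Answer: -8894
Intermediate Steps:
l = -18 (l = -8 - 10 = -18)
Z(c, P) = 32/3 - P/3 (Z(c, P) = (32 - P)/3 = 32/3 - P/3)
D(J) = -3 + 55*√J/3 (D(J) = -3 + (32/3 - ⅓*(-23))*√J = -3 + (32/3 + 23/3)*√J = -3 + 55*√J/3)
(-807 + 425*l) - D(24²) = (-807 + 425*(-18)) - (-3 + 55*√(24²)/3) = (-807 - 7650) - (-3 + 55*√576/3) = -8457 - (-3 + (55/3)*24) = -8457 - (-3 + 440) = -8457 - 1*437 = -8457 - 437 = -8894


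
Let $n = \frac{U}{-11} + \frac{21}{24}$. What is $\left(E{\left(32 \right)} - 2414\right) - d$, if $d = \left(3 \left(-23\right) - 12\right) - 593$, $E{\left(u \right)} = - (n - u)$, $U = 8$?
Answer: $- \frac{150317}{88} \approx -1708.1$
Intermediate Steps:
$n = \frac{13}{88}$ ($n = \frac{8}{-11} + \frac{21}{24} = 8 \left(- \frac{1}{11}\right) + 21 \cdot \frac{1}{24} = - \frac{8}{11} + \frac{7}{8} = \frac{13}{88} \approx 0.14773$)
$E{\left(u \right)} = - \frac{13}{88} + u$ ($E{\left(u \right)} = - (\frac{13}{88} - u) = - \frac{13}{88} + u$)
$d = -674$ ($d = \left(-69 - 12\right) - 593 = -81 - 593 = -674$)
$\left(E{\left(32 \right)} - 2414\right) - d = \left(\left(- \frac{13}{88} + 32\right) - 2414\right) - -674 = \left(\frac{2803}{88} - 2414\right) + 674 = - \frac{209629}{88} + 674 = - \frac{150317}{88}$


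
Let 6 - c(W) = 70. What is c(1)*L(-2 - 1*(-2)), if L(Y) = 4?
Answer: -256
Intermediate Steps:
c(W) = -64 (c(W) = 6 - 1*70 = 6 - 70 = -64)
c(1)*L(-2 - 1*(-2)) = -64*4 = -256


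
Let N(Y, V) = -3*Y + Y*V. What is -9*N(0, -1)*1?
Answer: 0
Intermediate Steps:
N(Y, V) = -3*Y + V*Y
-9*N(0, -1)*1 = -0*(-3 - 1)*1 = -0*(-4)*1 = -9*0*1 = 0*1 = 0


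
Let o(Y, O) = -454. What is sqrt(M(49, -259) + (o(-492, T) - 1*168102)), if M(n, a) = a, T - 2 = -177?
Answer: I*sqrt(168815) ≈ 410.87*I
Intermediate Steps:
T = -175 (T = 2 - 177 = -175)
sqrt(M(49, -259) + (o(-492, T) - 1*168102)) = sqrt(-259 + (-454 - 1*168102)) = sqrt(-259 + (-454 - 168102)) = sqrt(-259 - 168556) = sqrt(-168815) = I*sqrt(168815)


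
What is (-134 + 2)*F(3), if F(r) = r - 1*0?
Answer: -396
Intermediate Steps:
F(r) = r (F(r) = r + 0 = r)
(-134 + 2)*F(3) = (-134 + 2)*3 = -132*3 = -396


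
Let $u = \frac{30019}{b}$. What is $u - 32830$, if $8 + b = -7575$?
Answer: $- \frac{248979909}{7583} \approx -32834.0$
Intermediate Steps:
$b = -7583$ ($b = -8 - 7575 = -7583$)
$u = - \frac{30019}{7583}$ ($u = \frac{30019}{-7583} = 30019 \left(- \frac{1}{7583}\right) = - \frac{30019}{7583} \approx -3.9587$)
$u - 32830 = - \frac{30019}{7583} - 32830 = - \frac{248979909}{7583}$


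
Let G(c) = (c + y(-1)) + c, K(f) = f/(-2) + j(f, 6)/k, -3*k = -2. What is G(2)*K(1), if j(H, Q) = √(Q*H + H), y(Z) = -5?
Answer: ½ - 3*√7/2 ≈ -3.4686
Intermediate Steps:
k = ⅔ (k = -⅓*(-2) = ⅔ ≈ 0.66667)
j(H, Q) = √(H + H*Q) (j(H, Q) = √(H*Q + H) = √(H + H*Q))
K(f) = -f/2 + 3*√7*√f/2 (K(f) = f/(-2) + √(f*(1 + 6))/(⅔) = f*(-½) + √(f*7)*(3/2) = -f/2 + √(7*f)*(3/2) = -f/2 + (√7*√f)*(3/2) = -f/2 + 3*√7*√f/2)
G(c) = -5 + 2*c (G(c) = (c - 5) + c = (-5 + c) + c = -5 + 2*c)
G(2)*K(1) = (-5 + 2*2)*(-½*1 + 3*√7*√1/2) = (-5 + 4)*(-½ + (3/2)*√7*1) = -(-½ + 3*√7/2) = ½ - 3*√7/2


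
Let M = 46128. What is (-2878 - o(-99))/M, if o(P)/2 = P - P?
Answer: -1439/23064 ≈ -0.062392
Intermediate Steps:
o(P) = 0 (o(P) = 2*(P - P) = 2*0 = 0)
(-2878 - o(-99))/M = (-2878 - 1*0)/46128 = (-2878 + 0)*(1/46128) = -2878*1/46128 = -1439/23064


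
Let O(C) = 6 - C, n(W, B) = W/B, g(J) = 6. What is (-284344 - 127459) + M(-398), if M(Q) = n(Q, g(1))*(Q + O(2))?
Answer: -1157003/3 ≈ -3.8567e+5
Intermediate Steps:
M(Q) = Q*(4 + Q)/6 (M(Q) = (Q/6)*(Q + (6 - 1*2)) = (Q*(1/6))*(Q + (6 - 2)) = (Q/6)*(Q + 4) = (Q/6)*(4 + Q) = Q*(4 + Q)/6)
(-284344 - 127459) + M(-398) = (-284344 - 127459) + (1/6)*(-398)*(4 - 398) = -411803 + (1/6)*(-398)*(-394) = -411803 + 78406/3 = -1157003/3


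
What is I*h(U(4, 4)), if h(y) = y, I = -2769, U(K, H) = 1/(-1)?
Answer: 2769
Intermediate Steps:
U(K, H) = -1
I*h(U(4, 4)) = -2769*(-1) = 2769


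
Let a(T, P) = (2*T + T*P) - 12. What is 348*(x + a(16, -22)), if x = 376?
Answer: 15312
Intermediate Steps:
a(T, P) = -12 + 2*T + P*T (a(T, P) = (2*T + P*T) - 12 = -12 + 2*T + P*T)
348*(x + a(16, -22)) = 348*(376 + (-12 + 2*16 - 22*16)) = 348*(376 + (-12 + 32 - 352)) = 348*(376 - 332) = 348*44 = 15312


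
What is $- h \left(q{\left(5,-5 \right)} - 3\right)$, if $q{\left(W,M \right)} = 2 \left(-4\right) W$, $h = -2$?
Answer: $-86$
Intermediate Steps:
$q{\left(W,M \right)} = - 8 W$
$- h \left(q{\left(5,-5 \right)} - 3\right) = - \left(-2\right) \left(\left(-8\right) 5 - 3\right) = - \left(-2\right) \left(-40 - 3\right) = - \left(-2\right) \left(-43\right) = \left(-1\right) 86 = -86$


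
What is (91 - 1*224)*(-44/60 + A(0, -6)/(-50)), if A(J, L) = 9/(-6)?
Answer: 28063/300 ≈ 93.543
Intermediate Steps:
A(J, L) = -3/2 (A(J, L) = 9*(-⅙) = -3/2)
(91 - 1*224)*(-44/60 + A(0, -6)/(-50)) = (91 - 1*224)*(-44/60 - 3/2/(-50)) = (91 - 224)*(-44*1/60 - 3/2*(-1/50)) = -133*(-11/15 + 3/100) = -133*(-211/300) = 28063/300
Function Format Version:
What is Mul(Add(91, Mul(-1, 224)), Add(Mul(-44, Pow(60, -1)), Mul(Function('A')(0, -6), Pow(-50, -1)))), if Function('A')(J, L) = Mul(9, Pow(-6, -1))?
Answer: Rational(28063, 300) ≈ 93.543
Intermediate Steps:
Function('A')(J, L) = Rational(-3, 2) (Function('A')(J, L) = Mul(9, Rational(-1, 6)) = Rational(-3, 2))
Mul(Add(91, Mul(-1, 224)), Add(Mul(-44, Pow(60, -1)), Mul(Function('A')(0, -6), Pow(-50, -1)))) = Mul(Add(91, Mul(-1, 224)), Add(Mul(-44, Pow(60, -1)), Mul(Rational(-3, 2), Pow(-50, -1)))) = Mul(Add(91, -224), Add(Mul(-44, Rational(1, 60)), Mul(Rational(-3, 2), Rational(-1, 50)))) = Mul(-133, Add(Rational(-11, 15), Rational(3, 100))) = Mul(-133, Rational(-211, 300)) = Rational(28063, 300)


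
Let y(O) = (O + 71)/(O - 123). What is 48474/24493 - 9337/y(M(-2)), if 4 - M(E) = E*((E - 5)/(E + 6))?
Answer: 56036261327/3502499 ≈ 15999.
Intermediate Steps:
M(E) = 4 - E*(-5 + E)/(6 + E) (M(E) = 4 - E*(E - 5)/(E + 6) = 4 - E*(-5 + E)/(6 + E))
y(O) = (71 + O)/(-123 + O)
48474/24493 - 9337/y(M(-2)) = 48474/24493 - 9337*(-123 + (24 - 1*(-2)² + 9*(-2))/(6 - 2))/(71 + (24 - 1*(-2)² + 9*(-2))/(6 - 2)) = 48474*(1/24493) - 9337*(-123 + (24 - 1*4 - 18)/4)/(71 + (24 - 1*4 - 18)/4) = 48474/24493 - 9337*(-123 + (24 - 4 - 18)/4)/(71 + (24 - 4 - 18)/4) = 48474/24493 - 9337*(-123 + (¼)*2)/(71 + (¼)*2) = 48474/24493 - 9337*(-123 + ½)/(71 + ½) = 48474/24493 - 9337/((143/2)/(-245/2)) = 48474/24493 - 9337/((-2/245*143/2)) = 48474/24493 - 9337/(-143/245) = 48474/24493 - 9337*(-245/143) = 48474/24493 + 2287565/143 = 56036261327/3502499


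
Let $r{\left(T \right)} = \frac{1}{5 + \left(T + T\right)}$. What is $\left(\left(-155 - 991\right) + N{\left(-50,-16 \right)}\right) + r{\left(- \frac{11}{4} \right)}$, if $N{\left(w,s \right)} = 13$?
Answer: $-1135$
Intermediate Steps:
$r{\left(T \right)} = \frac{1}{5 + 2 T}$
$\left(\left(-155 - 991\right) + N{\left(-50,-16 \right)}\right) + r{\left(- \frac{11}{4} \right)} = \left(\left(-155 - 991\right) + 13\right) + \frac{1}{5 + 2 \left(- \frac{11}{4}\right)} = \left(\left(-155 - 991\right) + 13\right) + \frac{1}{5 + 2 \left(\left(-11\right) \frac{1}{4}\right)} = \left(-1146 + 13\right) + \frac{1}{5 + 2 \left(- \frac{11}{4}\right)} = -1133 + \frac{1}{5 - \frac{11}{2}} = -1133 + \frac{1}{- \frac{1}{2}} = -1133 - 2 = -1135$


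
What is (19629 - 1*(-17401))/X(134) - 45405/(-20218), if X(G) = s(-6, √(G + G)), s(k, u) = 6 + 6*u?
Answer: -337966865/16194618 + 37030*√67/801 ≈ 357.54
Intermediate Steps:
X(G) = 6 + 6*√2*√G (X(G) = 6 + 6*√(G + G) = 6 + 6*√(2*G) = 6 + 6*(√2*√G) = 6 + 6*√2*√G)
(19629 - 1*(-17401))/X(134) - 45405/(-20218) = (19629 - 1*(-17401))/(6 + 6*√2*√134) - 45405/(-20218) = (19629 + 17401)/(6 + 12*√67) - 45405*(-1/20218) = 37030/(6 + 12*√67) + 45405/20218 = 45405/20218 + 37030/(6 + 12*√67)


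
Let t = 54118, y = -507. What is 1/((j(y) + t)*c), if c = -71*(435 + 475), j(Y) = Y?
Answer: -1/3463806710 ≈ -2.8870e-10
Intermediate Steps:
c = -64610 (c = -71*910 = -64610)
1/((j(y) + t)*c) = 1/((-507 + 54118)*(-64610)) = -1/64610/53611 = (1/53611)*(-1/64610) = -1/3463806710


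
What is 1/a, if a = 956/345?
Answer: 345/956 ≈ 0.36088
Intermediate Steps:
a = 956/345 (a = 956*(1/345) = 956/345 ≈ 2.7710)
1/a = 1/(956/345) = 345/956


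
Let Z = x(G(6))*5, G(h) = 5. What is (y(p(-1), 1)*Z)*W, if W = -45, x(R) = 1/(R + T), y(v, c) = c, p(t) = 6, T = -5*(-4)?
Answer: -9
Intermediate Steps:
T = 20
x(R) = 1/(20 + R) (x(R) = 1/(R + 20) = 1/(20 + R))
Z = ⅕ (Z = 5/(20 + 5) = 5/25 = (1/25)*5 = ⅕ ≈ 0.20000)
(y(p(-1), 1)*Z)*W = (1*(⅕))*(-45) = (⅕)*(-45) = -9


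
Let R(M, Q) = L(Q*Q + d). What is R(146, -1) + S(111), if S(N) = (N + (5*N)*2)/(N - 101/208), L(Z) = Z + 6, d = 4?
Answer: 506825/22987 ≈ 22.048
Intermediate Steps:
L(Z) = 6 + Z
R(M, Q) = 10 + Q² (R(M, Q) = 6 + (Q*Q + 4) = 6 + (Q² + 4) = 6 + (4 + Q²) = 10 + Q²)
S(N) = 11*N/(-101/208 + N) (S(N) = (N + 10*N)/(N - 101*1/208) = (11*N)/(N - 101/208) = (11*N)/(-101/208 + N) = 11*N/(-101/208 + N))
R(146, -1) + S(111) = (10 + (-1)²) + 2288*111/(-101 + 208*111) = (10 + 1) + 2288*111/(-101 + 23088) = 11 + 2288*111/22987 = 11 + 2288*111*(1/22987) = 11 + 253968/22987 = 506825/22987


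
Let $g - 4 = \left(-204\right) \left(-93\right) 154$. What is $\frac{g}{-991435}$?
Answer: $- \frac{2921692}{991435} \approx -2.9469$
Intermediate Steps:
$g = 2921692$ ($g = 4 + \left(-204\right) \left(-93\right) 154 = 4 + 18972 \cdot 154 = 4 + 2921688 = 2921692$)
$\frac{g}{-991435} = \frac{2921692}{-991435} = 2921692 \left(- \frac{1}{991435}\right) = - \frac{2921692}{991435}$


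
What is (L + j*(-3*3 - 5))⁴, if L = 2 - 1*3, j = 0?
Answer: 1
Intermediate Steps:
L = -1 (L = 2 - 3 = -1)
(L + j*(-3*3 - 5))⁴ = (-1 + 0*(-3*3 - 5))⁴ = (-1 + 0*(-9 - 5))⁴ = (-1 + 0*(-14))⁴ = (-1 + 0)⁴ = (-1)⁴ = 1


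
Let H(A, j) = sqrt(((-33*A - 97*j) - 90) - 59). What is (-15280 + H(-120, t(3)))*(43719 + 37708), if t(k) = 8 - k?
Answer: -1244204560 + 81427*sqrt(3326) ≈ -1.2395e+9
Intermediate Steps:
H(A, j) = sqrt(-149 - 97*j - 33*A) (H(A, j) = sqrt(((-97*j - 33*A) - 90) - 59) = sqrt((-90 - 97*j - 33*A) - 59) = sqrt(-149 - 97*j - 33*A))
(-15280 + H(-120, t(3)))*(43719 + 37708) = (-15280 + sqrt(-149 - 97*(8 - 1*3) - 33*(-120)))*(43719 + 37708) = (-15280 + sqrt(-149 - 97*(8 - 3) + 3960))*81427 = (-15280 + sqrt(-149 - 97*5 + 3960))*81427 = (-15280 + sqrt(-149 - 485 + 3960))*81427 = (-15280 + sqrt(3326))*81427 = -1244204560 + 81427*sqrt(3326)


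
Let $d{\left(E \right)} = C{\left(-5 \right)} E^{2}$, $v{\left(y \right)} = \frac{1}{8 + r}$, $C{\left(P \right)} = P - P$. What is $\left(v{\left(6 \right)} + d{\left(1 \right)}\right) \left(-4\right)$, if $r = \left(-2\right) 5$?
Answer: $2$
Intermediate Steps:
$r = -10$
$C{\left(P \right)} = 0$
$v{\left(y \right)} = - \frac{1}{2}$ ($v{\left(y \right)} = \frac{1}{8 - 10} = \frac{1}{-2} = - \frac{1}{2}$)
$d{\left(E \right)} = 0$ ($d{\left(E \right)} = 0 E^{2} = 0$)
$\left(v{\left(6 \right)} + d{\left(1 \right)}\right) \left(-4\right) = \left(- \frac{1}{2} + 0\right) \left(-4\right) = \left(- \frac{1}{2}\right) \left(-4\right) = 2$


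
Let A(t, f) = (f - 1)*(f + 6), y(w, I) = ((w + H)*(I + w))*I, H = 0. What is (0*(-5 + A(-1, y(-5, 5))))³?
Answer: 0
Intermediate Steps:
y(w, I) = I*w*(I + w) (y(w, I) = ((w + 0)*(I + w))*I = (w*(I + w))*I = I*w*(I + w))
A(t, f) = (-1 + f)*(6 + f)
(0*(-5 + A(-1, y(-5, 5))))³ = (0*(-5 + (-6 + (5*(-5)*(5 - 5))² + 5*(5*(-5)*(5 - 5)))))³ = (0*(-5 + (-6 + (5*(-5)*0)² + 5*(5*(-5)*0))))³ = (0*(-5 + (-6 + 0² + 5*0)))³ = (0*(-5 + (-6 + 0 + 0)))³ = (0*(-5 - 6))³ = (0*(-11))³ = 0³ = 0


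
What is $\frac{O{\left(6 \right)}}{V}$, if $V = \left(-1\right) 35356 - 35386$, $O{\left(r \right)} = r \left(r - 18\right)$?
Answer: $\frac{36}{35371} \approx 0.0010178$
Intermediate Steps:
$O{\left(r \right)} = r \left(-18 + r\right)$
$V = -70742$ ($V = -35356 - 35386 = -70742$)
$\frac{O{\left(6 \right)}}{V} = \frac{6 \left(-18 + 6\right)}{-70742} = 6 \left(-12\right) \left(- \frac{1}{70742}\right) = \left(-72\right) \left(- \frac{1}{70742}\right) = \frac{36}{35371}$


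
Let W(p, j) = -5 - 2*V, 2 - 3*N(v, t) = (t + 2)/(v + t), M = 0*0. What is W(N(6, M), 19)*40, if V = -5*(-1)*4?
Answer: -1800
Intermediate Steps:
V = 20 (V = 5*4 = 20)
M = 0
N(v, t) = 2/3 - (2 + t)/(3*(t + v)) (N(v, t) = 2/3 - (t + 2)/(3*(v + t)) = 2/3 - (2 + t)/(3*(t + v)))
W(p, j) = -45 (W(p, j) = -5 - 2*20 = -5 - 40 = -45)
W(N(6, M), 19)*40 = -45*40 = -1800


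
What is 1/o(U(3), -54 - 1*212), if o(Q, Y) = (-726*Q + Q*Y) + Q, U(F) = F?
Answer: -1/2973 ≈ -0.00033636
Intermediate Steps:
o(Q, Y) = -725*Q + Q*Y
1/o(U(3), -54 - 1*212) = 1/(3*(-725 + (-54 - 1*212))) = 1/(3*(-725 + (-54 - 212))) = 1/(3*(-725 - 266)) = 1/(3*(-991)) = 1/(-2973) = -1/2973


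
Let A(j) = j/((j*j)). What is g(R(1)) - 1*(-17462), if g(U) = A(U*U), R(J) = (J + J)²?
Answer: 279393/16 ≈ 17462.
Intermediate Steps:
A(j) = 1/j (A(j) = j/(j²) = j/j² = 1/j)
R(J) = 4*J² (R(J) = (2*J)² = 4*J²)
g(U) = U⁻² (g(U) = 1/(U*U) = 1/(U²) = U⁻²)
g(R(1)) - 1*(-17462) = (4*1²)⁻² - 1*(-17462) = (4*1)⁻² + 17462 = 4⁻² + 17462 = 1/16 + 17462 = 279393/16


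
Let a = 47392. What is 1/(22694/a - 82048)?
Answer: -23696/1944198061 ≈ -1.2188e-5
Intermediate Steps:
1/(22694/a - 82048) = 1/(22694/47392 - 82048) = 1/(22694*(1/47392) - 82048) = 1/(11347/23696 - 82048) = 1/(-1944198061/23696) = -23696/1944198061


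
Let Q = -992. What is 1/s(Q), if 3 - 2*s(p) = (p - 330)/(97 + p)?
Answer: 1790/1363 ≈ 1.3133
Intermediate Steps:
s(p) = 3/2 - (-330 + p)/(2*(97 + p)) (s(p) = 3/2 - (p - 330)/(2*(97 + p)) = 3/2 - (-330 + p)/(2*(97 + p)))
1/s(Q) = 1/((621/2 - 992)/(97 - 992)) = 1/(-1363/2/(-895)) = 1/(-1/895*(-1363/2)) = 1/(1363/1790) = 1790/1363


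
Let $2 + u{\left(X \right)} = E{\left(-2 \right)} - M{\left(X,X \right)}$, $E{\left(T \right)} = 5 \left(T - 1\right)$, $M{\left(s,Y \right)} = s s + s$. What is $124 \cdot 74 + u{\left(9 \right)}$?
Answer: $9069$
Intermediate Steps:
$M{\left(s,Y \right)} = s + s^{2}$ ($M{\left(s,Y \right)} = s^{2} + s = s + s^{2}$)
$E{\left(T \right)} = -5 + 5 T$ ($E{\left(T \right)} = 5 \left(-1 + T\right) = -5 + 5 T$)
$u{\left(X \right)} = -17 - X \left(1 + X\right)$ ($u{\left(X \right)} = -2 - \left(15 + X \left(1 + X\right)\right) = -17 - X \left(1 + X\right)$)
$124 \cdot 74 + u{\left(9 \right)} = 124 \cdot 74 - \left(17 + 9 \left(1 + 9\right)\right) = 9176 - \left(17 + 9 \cdot 10\right) = 9176 - 107 = 9069$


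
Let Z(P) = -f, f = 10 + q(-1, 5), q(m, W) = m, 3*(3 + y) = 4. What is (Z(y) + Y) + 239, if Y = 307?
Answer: 537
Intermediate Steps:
y = -5/3 (y = -3 + (⅓)*4 = -3 + 4/3 = -5/3 ≈ -1.6667)
f = 9 (f = 10 - 1 = 9)
Z(P) = -9 (Z(P) = -1*9 = -9)
(Z(y) + Y) + 239 = (-9 + 307) + 239 = 298 + 239 = 537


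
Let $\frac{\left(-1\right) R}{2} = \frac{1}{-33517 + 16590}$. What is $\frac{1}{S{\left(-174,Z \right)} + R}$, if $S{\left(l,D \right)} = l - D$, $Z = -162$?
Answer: $- \frac{16927}{203122} \approx -0.083334$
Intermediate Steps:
$R = \frac{2}{16927}$ ($R = - \frac{2}{-33517 + 16590} = - \frac{2}{-16927} = \left(-2\right) \left(- \frac{1}{16927}\right) = \frac{2}{16927} \approx 0.00011815$)
$\frac{1}{S{\left(-174,Z \right)} + R} = \frac{1}{\left(-174 - -162\right) + \frac{2}{16927}} = \frac{1}{\left(-174 + 162\right) + \frac{2}{16927}} = \frac{1}{-12 + \frac{2}{16927}} = \frac{1}{- \frac{203122}{16927}} = - \frac{16927}{203122}$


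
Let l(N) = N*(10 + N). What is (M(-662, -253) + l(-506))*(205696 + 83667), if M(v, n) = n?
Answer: 72549959449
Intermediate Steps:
(M(-662, -253) + l(-506))*(205696 + 83667) = (-253 - 506*(10 - 506))*(205696 + 83667) = (-253 - 506*(-496))*289363 = (-253 + 250976)*289363 = 250723*289363 = 72549959449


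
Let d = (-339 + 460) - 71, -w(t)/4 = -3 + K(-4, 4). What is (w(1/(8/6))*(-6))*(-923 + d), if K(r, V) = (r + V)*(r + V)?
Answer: 62856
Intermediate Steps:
K(r, V) = (V + r)² (K(r, V) = (V + r)*(V + r) = (V + r)²)
w(t) = 12 (w(t) = -4*(-3 + (4 - 4)²) = -4*(-3 + 0²) = -4*(-3 + 0) = -4*(-3) = 12)
d = 50 (d = 121 - 71 = 50)
(w(1/(8/6))*(-6))*(-923 + d) = (12*(-6))*(-923 + 50) = -72*(-873) = 62856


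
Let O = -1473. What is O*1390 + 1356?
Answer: -2046114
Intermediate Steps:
O*1390 + 1356 = -1473*1390 + 1356 = -2047470 + 1356 = -2046114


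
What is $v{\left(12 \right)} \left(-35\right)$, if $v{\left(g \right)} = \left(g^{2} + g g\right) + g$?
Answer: $-10500$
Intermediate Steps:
$v{\left(g \right)} = g + 2 g^{2}$ ($v{\left(g \right)} = \left(g^{2} + g^{2}\right) + g = 2 g^{2} + g = g + 2 g^{2}$)
$v{\left(12 \right)} \left(-35\right) = 12 \left(1 + 2 \cdot 12\right) \left(-35\right) = 12 \left(1 + 24\right) \left(-35\right) = 12 \cdot 25 \left(-35\right) = 300 \left(-35\right) = -10500$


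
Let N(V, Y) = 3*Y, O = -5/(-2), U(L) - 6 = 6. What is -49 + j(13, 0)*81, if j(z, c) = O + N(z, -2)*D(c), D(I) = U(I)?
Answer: -11357/2 ≈ -5678.5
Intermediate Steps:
U(L) = 12 (U(L) = 6 + 6 = 12)
D(I) = 12
O = 5/2 (O = -5*(-½) = 5/2 ≈ 2.5000)
j(z, c) = -139/2 (j(z, c) = 5/2 + (3*(-2))*12 = 5/2 - 6*12 = 5/2 - 72 = -139/2)
-49 + j(13, 0)*81 = -49 - 139/2*81 = -49 - 11259/2 = -11357/2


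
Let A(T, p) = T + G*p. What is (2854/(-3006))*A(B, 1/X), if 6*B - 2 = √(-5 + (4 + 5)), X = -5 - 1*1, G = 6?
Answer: 1427/4509 ≈ 0.31648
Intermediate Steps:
X = -6 (X = -5 - 1 = -6)
B = ⅔ (B = ⅓ + √(-5 + (4 + 5))/6 = ⅓ + √(-5 + 9)/6 = ⅓ + √4/6 = ⅓ + (⅙)*2 = ⅓ + ⅓ = ⅔ ≈ 0.66667)
A(T, p) = T + 6*p
(2854/(-3006))*A(B, 1/X) = (2854/(-3006))*(⅔ + 6/(-6)) = (2854*(-1/3006))*(⅔ + 6*(-⅙)) = -1427*(⅔ - 1)/1503 = -1427/1503*(-⅓) = 1427/4509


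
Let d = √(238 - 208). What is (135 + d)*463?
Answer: 62505 + 463*√30 ≈ 65041.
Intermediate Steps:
d = √30 ≈ 5.4772
(135 + d)*463 = (135 + √30)*463 = 62505 + 463*√30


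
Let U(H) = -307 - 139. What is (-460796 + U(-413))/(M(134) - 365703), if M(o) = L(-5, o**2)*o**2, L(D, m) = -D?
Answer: 461242/275923 ≈ 1.6716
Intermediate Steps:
U(H) = -446
M(o) = 5*o**2 (M(o) = (-1*(-5))*o**2 = 5*o**2)
(-460796 + U(-413))/(M(134) - 365703) = (-460796 - 446)/(5*134**2 - 365703) = -461242/(5*17956 - 365703) = -461242/(89780 - 365703) = -461242/(-275923) = -461242*(-1/275923) = 461242/275923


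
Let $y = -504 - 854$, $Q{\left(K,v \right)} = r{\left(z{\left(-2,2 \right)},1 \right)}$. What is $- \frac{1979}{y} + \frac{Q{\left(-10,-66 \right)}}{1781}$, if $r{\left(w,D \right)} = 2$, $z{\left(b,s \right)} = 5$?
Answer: $\frac{3527315}{2418598} \approx 1.4584$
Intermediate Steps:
$Q{\left(K,v \right)} = 2$
$y = -1358$
$- \frac{1979}{y} + \frac{Q{\left(-10,-66 \right)}}{1781} = - \frac{1979}{-1358} + \frac{2}{1781} = \left(-1979\right) \left(- \frac{1}{1358}\right) + 2 \cdot \frac{1}{1781} = \frac{1979}{1358} + \frac{2}{1781} = \frac{3527315}{2418598}$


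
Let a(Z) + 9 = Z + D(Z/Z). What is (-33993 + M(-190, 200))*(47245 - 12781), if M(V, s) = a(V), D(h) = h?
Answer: -1178358624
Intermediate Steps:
a(Z) = -8 + Z (a(Z) = -9 + (Z + Z/Z) = -9 + (Z + 1) = -9 + (1 + Z) = -8 + Z)
M(V, s) = -8 + V
(-33993 + M(-190, 200))*(47245 - 12781) = (-33993 + (-8 - 190))*(47245 - 12781) = (-33993 - 198)*34464 = -34191*34464 = -1178358624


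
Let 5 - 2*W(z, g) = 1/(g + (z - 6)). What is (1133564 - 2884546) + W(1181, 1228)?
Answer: -4207603739/2403 ≈ -1.7510e+6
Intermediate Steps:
W(z, g) = 5/2 - 1/(2*(-6 + g + z)) (W(z, g) = 5/2 - 1/(2*(g + (z - 6))) = 5/2 - 1/(2*(g + (-6 + z))) = 5/2 - 1/(2*(-6 + g + z)))
(1133564 - 2884546) + W(1181, 1228) = (1133564 - 2884546) + (-31 + 5*1228 + 5*1181)/(2*(-6 + 1228 + 1181)) = -1750982 + (½)*(-31 + 6140 + 5905)/2403 = -1750982 + (½)*(1/2403)*12014 = -1750982 + 6007/2403 = -4207603739/2403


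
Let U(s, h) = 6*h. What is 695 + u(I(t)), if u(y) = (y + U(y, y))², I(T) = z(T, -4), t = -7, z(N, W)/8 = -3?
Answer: 28919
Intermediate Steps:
z(N, W) = -24 (z(N, W) = 8*(-3) = -24)
I(T) = -24
u(y) = 49*y² (u(y) = (y + 6*y)² = (7*y)² = 49*y²)
695 + u(I(t)) = 695 + 49*(-24)² = 695 + 49*576 = 695 + 28224 = 28919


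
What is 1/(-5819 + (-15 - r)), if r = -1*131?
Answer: -1/5703 ≈ -0.00017535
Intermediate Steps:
r = -131
1/(-5819 + (-15 - r)) = 1/(-5819 + (-15 - 1*(-131))) = 1/(-5819 + (-15 + 131)) = 1/(-5819 + 116) = 1/(-5703) = -1/5703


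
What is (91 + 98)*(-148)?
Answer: -27972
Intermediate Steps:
(91 + 98)*(-148) = 189*(-148) = -27972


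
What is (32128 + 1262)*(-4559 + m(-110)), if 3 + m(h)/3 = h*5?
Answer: -207619020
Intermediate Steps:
m(h) = -9 + 15*h (m(h) = -9 + 3*(h*5) = -9 + 3*(5*h) = -9 + 15*h)
(32128 + 1262)*(-4559 + m(-110)) = (32128 + 1262)*(-4559 + (-9 + 15*(-110))) = 33390*(-4559 + (-9 - 1650)) = 33390*(-4559 - 1659) = 33390*(-6218) = -207619020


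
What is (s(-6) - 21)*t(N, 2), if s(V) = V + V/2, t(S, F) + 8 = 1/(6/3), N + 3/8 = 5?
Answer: 225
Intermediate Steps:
N = 37/8 (N = -3/8 + 5 = 37/8 ≈ 4.6250)
t(S, F) = -15/2 (t(S, F) = -8 + 1/(6/3) = -8 + 1/(6*(1/3)) = -8 + 1/2 = -15/2)
s(V) = 3*V/2 (s(V) = V + V*(1/2) = V + V/2 = 3*V/2)
(s(-6) - 21)*t(N, 2) = ((3/2)*(-6) - 21)*(-15/2) = (-9 - 21)*(-15/2) = -30*(-15/2) = 225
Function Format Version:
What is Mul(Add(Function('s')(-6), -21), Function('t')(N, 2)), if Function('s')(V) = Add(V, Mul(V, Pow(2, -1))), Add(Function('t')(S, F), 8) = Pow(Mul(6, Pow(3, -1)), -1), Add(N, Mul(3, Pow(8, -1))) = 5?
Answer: 225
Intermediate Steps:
N = Rational(37, 8) (N = Add(Rational(-3, 8), 5) = Rational(37, 8) ≈ 4.6250)
Function('t')(S, F) = Rational(-15, 2) (Function('t')(S, F) = Add(-8, Pow(Mul(6, Pow(3, -1)), -1)) = Add(-8, Pow(Mul(6, Rational(1, 3)), -1)) = Add(-8, Pow(2, -1)) = Add(-8, Rational(1, 2)) = Rational(-15, 2))
Function('s')(V) = Mul(Rational(3, 2), V) (Function('s')(V) = Add(V, Mul(V, Rational(1, 2))) = Add(V, Mul(Rational(1, 2), V)) = Mul(Rational(3, 2), V))
Mul(Add(Function('s')(-6), -21), Function('t')(N, 2)) = Mul(Add(Mul(Rational(3, 2), -6), -21), Rational(-15, 2)) = Mul(Add(-9, -21), Rational(-15, 2)) = Mul(-30, Rational(-15, 2)) = 225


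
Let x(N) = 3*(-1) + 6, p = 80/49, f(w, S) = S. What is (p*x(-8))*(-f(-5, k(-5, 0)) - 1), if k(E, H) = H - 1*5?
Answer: 960/49 ≈ 19.592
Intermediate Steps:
k(E, H) = -5 + H (k(E, H) = H - 5 = -5 + H)
p = 80/49 (p = 80*(1/49) = 80/49 ≈ 1.6327)
x(N) = 3 (x(N) = -3 + 6 = 3)
(p*x(-8))*(-f(-5, k(-5, 0)) - 1) = ((80/49)*3)*(-(-5 + 0) - 1) = 240*(-1*(-5) - 1)/49 = 240*(5 - 1)/49 = (240/49)*4 = 960/49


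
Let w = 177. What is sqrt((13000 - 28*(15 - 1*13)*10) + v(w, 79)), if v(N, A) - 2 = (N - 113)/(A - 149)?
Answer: 3*sqrt(1693370)/35 ≈ 111.54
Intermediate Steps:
v(N, A) = 2 + (-113 + N)/(-149 + A) (v(N, A) = 2 + (N - 113)/(A - 149) = 2 + (-113 + N)/(-149 + A))
sqrt((13000 - 28*(15 - 1*13)*10) + v(w, 79)) = sqrt((13000 - 28*(15 - 1*13)*10) + (-411 + 177 + 2*79)/(-149 + 79)) = sqrt((13000 - 28*(15 - 13)*10) + (-411 + 177 + 158)/(-70)) = sqrt((13000 - 28*2*10) - 1/70*(-76)) = sqrt((13000 - 56*10) + 38/35) = sqrt((13000 - 1*560) + 38/35) = sqrt((13000 - 560) + 38/35) = sqrt(12440 + 38/35) = sqrt(435438/35) = 3*sqrt(1693370)/35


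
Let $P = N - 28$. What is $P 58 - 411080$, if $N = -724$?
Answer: $-454696$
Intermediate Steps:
$P = -752$ ($P = -724 - 28 = -752$)
$P 58 - 411080 = \left(-752\right) 58 - 411080 = -43616 - 411080 = -454696$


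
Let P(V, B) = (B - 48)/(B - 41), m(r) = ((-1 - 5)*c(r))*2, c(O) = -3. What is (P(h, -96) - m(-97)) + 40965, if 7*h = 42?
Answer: 5607417/137 ≈ 40930.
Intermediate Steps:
h = 6 (h = (⅐)*42 = 6)
m(r) = 36 (m(r) = ((-1 - 5)*(-3))*2 = -6*(-3)*2 = 18*2 = 36)
P(V, B) = (-48 + B)/(-41 + B)
(P(h, -96) - m(-97)) + 40965 = ((-48 - 96)/(-41 - 96) - 1*36) + 40965 = (-144/(-137) - 36) + 40965 = (-1/137*(-144) - 36) + 40965 = (144/137 - 36) + 40965 = -4788/137 + 40965 = 5607417/137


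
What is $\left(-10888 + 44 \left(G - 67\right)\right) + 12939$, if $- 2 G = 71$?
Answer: $-2459$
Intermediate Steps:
$G = - \frac{71}{2}$ ($G = \left(- \frac{1}{2}\right) 71 = - \frac{71}{2} \approx -35.5$)
$\left(-10888 + 44 \left(G - 67\right)\right) + 12939 = \left(-10888 + 44 \left(- \frac{71}{2} - 67\right)\right) + 12939 = \left(-10888 + 44 \left(- \frac{205}{2}\right)\right) + 12939 = \left(-10888 - 4510\right) + 12939 = -15398 + 12939 = -2459$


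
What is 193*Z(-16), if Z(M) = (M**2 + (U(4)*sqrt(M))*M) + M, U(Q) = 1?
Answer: 46320 - 12352*I ≈ 46320.0 - 12352.0*I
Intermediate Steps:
Z(M) = M + M**2 + M**(3/2) (Z(M) = (M**2 + (1*sqrt(M))*M) + M = (M**2 + sqrt(M)*M) + M = (M**2 + M**(3/2)) + M = M + M**2 + M**(3/2))
193*Z(-16) = 193*(-16 + (-16)**2 + (-16)**(3/2)) = 193*(-16 + 256 - 64*I) = 193*(240 - 64*I) = 46320 - 12352*I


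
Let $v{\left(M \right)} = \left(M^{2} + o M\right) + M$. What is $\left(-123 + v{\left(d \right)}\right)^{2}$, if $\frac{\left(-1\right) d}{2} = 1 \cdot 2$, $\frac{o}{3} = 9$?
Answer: $47961$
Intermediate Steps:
$o = 27$ ($o = 3 \cdot 9 = 27$)
$d = -4$ ($d = - 2 \cdot 1 \cdot 2 = \left(-2\right) 2 = -4$)
$v{\left(M \right)} = M^{2} + 28 M$ ($v{\left(M \right)} = \left(M^{2} + 27 M\right) + M = M^{2} + 28 M$)
$\left(-123 + v{\left(d \right)}\right)^{2} = \left(-123 - 4 \left(28 - 4\right)\right)^{2} = \left(-123 - 96\right)^{2} = \left(-219\right)^{2} = 47961$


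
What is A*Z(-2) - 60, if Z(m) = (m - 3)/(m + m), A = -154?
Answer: -505/2 ≈ -252.50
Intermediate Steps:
Z(m) = (-3 + m)/(2*m) (Z(m) = (-3 + m)/((2*m)) = (-3 + m)*(1/(2*m)) = (-3 + m)/(2*m))
A*Z(-2) - 60 = -77*(-3 - 2)/(-2) - 60 = -77*(-1)*(-5)/2 - 60 = -154*5/4 - 60 = -385/2 - 60 = -505/2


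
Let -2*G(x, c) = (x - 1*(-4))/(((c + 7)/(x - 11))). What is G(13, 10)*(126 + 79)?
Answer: -205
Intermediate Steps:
G(x, c) = -(-11 + x)*(4 + x)/(2*(7 + c)) (G(x, c) = -(x - 1*(-4))/(2*((c + 7)/(x - 11))) = -(x + 4)/(2*((7 + c)/(-11 + x))) = -(4 + x)/(2*((7 + c)/(-11 + x))) = -(4 + x)*(-11 + x)/(7 + c)/2 = -(-11 + x)*(4 + x)/(2*(7 + c)))
G(13, 10)*(126 + 79) = ((44 - 1*13² + 7*13)/(2*(7 + 10)))*(126 + 79) = ((½)*(44 - 1*169 + 91)/17)*205 = ((½)*(1/17)*(44 - 169 + 91))*205 = ((½)*(1/17)*(-34))*205 = -1*205 = -205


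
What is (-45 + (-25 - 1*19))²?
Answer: 7921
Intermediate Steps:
(-45 + (-25 - 1*19))² = (-45 + (-25 - 19))² = (-45 - 44)² = (-89)² = 7921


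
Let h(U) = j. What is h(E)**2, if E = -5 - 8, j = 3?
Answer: 9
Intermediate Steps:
E = -13
h(U) = 3
h(E)**2 = 3**2 = 9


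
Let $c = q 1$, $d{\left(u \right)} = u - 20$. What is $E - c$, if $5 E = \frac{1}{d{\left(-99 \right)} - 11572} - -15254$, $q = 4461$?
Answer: $- \frac{82433242}{58455} \approx -1410.2$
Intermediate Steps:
$d{\left(u \right)} = -20 + u$ ($d{\left(u \right)} = u - 20 = -20 + u$)
$c = 4461$ ($c = 4461 \cdot 1 = 4461$)
$E = \frac{178334513}{58455}$ ($E = \frac{\frac{1}{\left(-20 - 99\right) - 11572} - -15254}{5} = \frac{\frac{1}{-119 - 11572} + 15254}{5} = \frac{\frac{1}{-11691} + 15254}{5} = \frac{- \frac{1}{11691} + 15254}{5} = \frac{1}{5} \cdot \frac{178334513}{11691} = \frac{178334513}{58455} \approx 3050.8$)
$E - c = \frac{178334513}{58455} - 4461 = - \frac{82433242}{58455}$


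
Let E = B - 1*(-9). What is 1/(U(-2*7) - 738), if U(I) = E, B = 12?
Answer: -1/717 ≈ -0.0013947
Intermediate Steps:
E = 21 (E = 12 - 1*(-9) = 12 + 9 = 21)
U(I) = 21
1/(U(-2*7) - 738) = 1/(21 - 738) = 1/(-717) = -1/717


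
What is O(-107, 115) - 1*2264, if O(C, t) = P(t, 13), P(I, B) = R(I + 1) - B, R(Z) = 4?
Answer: -2273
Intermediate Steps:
P(I, B) = 4 - B
O(C, t) = -9 (O(C, t) = 4 - 1*13 = 4 - 13 = -9)
O(-107, 115) - 1*2264 = -9 - 1*2264 = -9 - 2264 = -2273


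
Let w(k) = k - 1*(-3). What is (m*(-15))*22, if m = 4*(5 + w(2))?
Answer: -13200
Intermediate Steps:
w(k) = 3 + k (w(k) = k + 3 = 3 + k)
m = 40 (m = 4*(5 + (3 + 2)) = 4*(5 + 5) = 4*10 = 40)
(m*(-15))*22 = (40*(-15))*22 = -600*22 = -13200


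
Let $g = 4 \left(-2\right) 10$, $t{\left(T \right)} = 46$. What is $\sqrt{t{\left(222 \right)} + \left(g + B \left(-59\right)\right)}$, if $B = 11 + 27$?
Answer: $2 i \sqrt{569} \approx 47.707 i$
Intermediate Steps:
$B = 38$
$g = -80$ ($g = \left(-8\right) 10 = -80$)
$\sqrt{t{\left(222 \right)} + \left(g + B \left(-59\right)\right)} = \sqrt{46 + \left(-80 + 38 \left(-59\right)\right)} = \sqrt{46 - 2322} = \sqrt{-2276} = 2 i \sqrt{569}$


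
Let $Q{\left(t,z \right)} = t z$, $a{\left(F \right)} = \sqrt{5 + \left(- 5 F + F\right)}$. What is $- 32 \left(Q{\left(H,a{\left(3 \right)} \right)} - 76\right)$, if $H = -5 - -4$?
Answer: $2432 + 32 i \sqrt{7} \approx 2432.0 + 84.664 i$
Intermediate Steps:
$H = -1$ ($H = -5 + 4 = -1$)
$a{\left(F \right)} = \sqrt{5 - 4 F}$
$- 32 \left(Q{\left(H,a{\left(3 \right)} \right)} - 76\right) = - 32 \left(- \sqrt{5 - 12} - 76\right) = - 32 \left(- \sqrt{-7} - 76\right) = - 32 \left(- i \sqrt{7} - 76\right) = - 32 \left(-76 - i \sqrt{7}\right) = 2432 + 32 i \sqrt{7}$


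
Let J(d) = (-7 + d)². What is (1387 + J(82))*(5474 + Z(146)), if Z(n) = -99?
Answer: 37689500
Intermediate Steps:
(1387 + J(82))*(5474 + Z(146)) = (1387 + (-7 + 82)²)*(5474 - 99) = (1387 + 75²)*5375 = (1387 + 5625)*5375 = 7012*5375 = 37689500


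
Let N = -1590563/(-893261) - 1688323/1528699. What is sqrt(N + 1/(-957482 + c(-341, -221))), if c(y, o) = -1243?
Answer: sqrt(5150925318892014610126447385455169)/87277670824313685 ≈ 0.82232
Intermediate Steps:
N = 923378976234/1365527197439 (N = -1590563*(-1/893261) - 1688323*1/1528699 = 1590563/893261 - 1688323/1528699 = 923378976234/1365527197439 ≈ 0.67621)
sqrt(N + 1/(-957482 + c(-341, -221))) = sqrt(923378976234/1365527197439 + 1/(-957482 - 1243)) = sqrt(923378976234/1365527197439 + 1/(-958725)) = sqrt(923378976234/1365527197439 - 1/958725) = sqrt(885265143462744211/1309165062364705275) = sqrt(5150925318892014610126447385455169)/87277670824313685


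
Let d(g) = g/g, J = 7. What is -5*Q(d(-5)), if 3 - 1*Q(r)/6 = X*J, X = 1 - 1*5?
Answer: -930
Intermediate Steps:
d(g) = 1
X = -4 (X = 1 - 5 = -4)
Q(r) = 186 (Q(r) = 18 - (-24)*7 = 18 - 6*(-28) = 18 + 168 = 186)
-5*Q(d(-5)) = -5*186 = -930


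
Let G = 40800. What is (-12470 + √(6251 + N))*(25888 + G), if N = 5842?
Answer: -831599360 + 66688*√12093 ≈ -8.2427e+8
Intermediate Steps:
(-12470 + √(6251 + N))*(25888 + G) = (-12470 + √(6251 + 5842))*(25888 + 40800) = (-12470 + √12093)*66688 = -831599360 + 66688*√12093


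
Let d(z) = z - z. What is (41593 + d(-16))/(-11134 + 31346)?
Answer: 41593/20212 ≈ 2.0578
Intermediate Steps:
d(z) = 0
(41593 + d(-16))/(-11134 + 31346) = (41593 + 0)/(-11134 + 31346) = 41593/20212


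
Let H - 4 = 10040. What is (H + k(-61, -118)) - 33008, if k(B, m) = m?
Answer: -23082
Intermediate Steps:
H = 10044 (H = 4 + 10040 = 10044)
(H + k(-61, -118)) - 33008 = (10044 - 118) - 33008 = 9926 - 33008 = -23082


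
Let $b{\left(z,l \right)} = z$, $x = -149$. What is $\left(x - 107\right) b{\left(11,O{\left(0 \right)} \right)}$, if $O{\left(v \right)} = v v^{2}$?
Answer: $-2816$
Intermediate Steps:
$O{\left(v \right)} = v^{3}$
$\left(x - 107\right) b{\left(11,O{\left(0 \right)} \right)} = \left(-149 - 107\right) 11 = \left(-256\right) 11 = -2816$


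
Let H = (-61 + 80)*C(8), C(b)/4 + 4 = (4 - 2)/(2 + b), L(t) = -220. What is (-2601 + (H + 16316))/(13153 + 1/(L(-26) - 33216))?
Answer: 748197372/732972845 ≈ 1.0208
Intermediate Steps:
C(b) = -16 + 8/(2 + b) (C(b) = -16 + 4*((4 - 2)/(2 + b)) = -16 + 4*(2/(2 + b)) = -16 + 8/(2 + b))
H = -1444/5 (H = (-61 + 80)*(8*(-3 - 2*8)/(2 + 8)) = 19*(8*(-3 - 16)/10) = 19*(8*(1/10)*(-19)) = 19*(-76/5) = -1444/5 ≈ -288.80)
(-2601 + (H + 16316))/(13153 + 1/(L(-26) - 33216)) = (-2601 + (-1444/5 + 16316))/(13153 + 1/(-220 - 33216)) = (-2601 + 80136/5)/(13153 + 1/(-33436)) = 67131/(5*(13153 - 1/33436)) = 67131/(5*(439783707/33436)) = (67131/5)*(33436/439783707) = 748197372/732972845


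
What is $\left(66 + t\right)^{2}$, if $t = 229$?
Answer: $87025$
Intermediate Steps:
$\left(66 + t\right)^{2} = \left(66 + 229\right)^{2} = 295^{2} = 87025$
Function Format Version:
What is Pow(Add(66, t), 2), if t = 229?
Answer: 87025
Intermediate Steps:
Pow(Add(66, t), 2) = Pow(Add(66, 229), 2) = Pow(295, 2) = 87025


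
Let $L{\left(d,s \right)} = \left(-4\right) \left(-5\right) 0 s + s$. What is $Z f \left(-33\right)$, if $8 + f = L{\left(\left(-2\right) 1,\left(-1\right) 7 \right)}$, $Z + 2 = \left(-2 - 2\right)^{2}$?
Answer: $6930$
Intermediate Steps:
$Z = 14$ ($Z = -2 + \left(-2 - 2\right)^{2} = -2 + \left(-4\right)^{2} = -2 + 16 = 14$)
$L{\left(d,s \right)} = s$ ($L{\left(d,s \right)} = 20 \cdot 0 s + s = 0 s + s = 0 + s = s$)
$f = -15$ ($f = -8 - 7 = -15$)
$Z f \left(-33\right) = 14 \left(-15\right) \left(-33\right) = \left(-210\right) \left(-33\right) = 6930$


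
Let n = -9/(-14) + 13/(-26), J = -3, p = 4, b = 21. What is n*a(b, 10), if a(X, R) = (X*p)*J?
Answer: -36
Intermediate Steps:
a(X, R) = -12*X (a(X, R) = (X*4)*(-3) = (4*X)*(-3) = -12*X)
n = 1/7 (n = -9*(-1/14) + 13*(-1/26) = 9/14 - 1/2 = 1/7 ≈ 0.14286)
n*a(b, 10) = (-12*21)/7 = (1/7)*(-252) = -36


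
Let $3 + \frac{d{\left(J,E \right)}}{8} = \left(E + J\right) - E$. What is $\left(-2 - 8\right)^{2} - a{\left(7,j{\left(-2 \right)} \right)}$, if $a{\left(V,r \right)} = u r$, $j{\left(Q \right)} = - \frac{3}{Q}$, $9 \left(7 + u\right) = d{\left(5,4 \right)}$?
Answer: $\frac{647}{6} \approx 107.83$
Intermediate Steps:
$d{\left(J,E \right)} = -24 + 8 J$ ($d{\left(J,E \right)} = -24 + 8 \left(\left(E + J\right) - E\right) = -24 + 8 J$)
$u = - \frac{47}{9}$ ($u = -7 + \frac{-24 + 8 \cdot 5}{9} = -7 + \frac{-24 + 40}{9} = -7 + \frac{1}{9} \cdot 16 = -7 + \frac{16}{9} = - \frac{47}{9} \approx -5.2222$)
$a{\left(V,r \right)} = - \frac{47 r}{9}$
$\left(-2 - 8\right)^{2} - a{\left(7,j{\left(-2 \right)} \right)} = \left(-2 - 8\right)^{2} - - \frac{47 \left(- \frac{3}{-2}\right)}{9} = \left(-10\right)^{2} - - \frac{47 \left(\left(-3\right) \left(- \frac{1}{2}\right)\right)}{9} = 100 - \left(- \frac{47}{9}\right) \frac{3}{2} = 100 - - \frac{47}{6} = 100 + \frac{47}{6} = \frac{647}{6}$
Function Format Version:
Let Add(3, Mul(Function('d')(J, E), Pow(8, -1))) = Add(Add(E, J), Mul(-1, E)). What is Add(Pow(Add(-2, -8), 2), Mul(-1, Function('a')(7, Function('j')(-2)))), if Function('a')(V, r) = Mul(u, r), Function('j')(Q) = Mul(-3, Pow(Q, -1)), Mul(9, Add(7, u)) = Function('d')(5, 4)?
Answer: Rational(647, 6) ≈ 107.83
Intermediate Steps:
Function('d')(J, E) = Add(-24, Mul(8, J)) (Function('d')(J, E) = Add(-24, Mul(8, Add(Add(E, J), Mul(-1, E)))) = Add(-24, Mul(8, J)))
u = Rational(-47, 9) (u = Add(-7, Mul(Rational(1, 9), Add(-24, Mul(8, 5)))) = Add(-7, Mul(Rational(1, 9), Add(-24, 40))) = Add(-7, Mul(Rational(1, 9), 16)) = Add(-7, Rational(16, 9)) = Rational(-47, 9) ≈ -5.2222)
Function('a')(V, r) = Mul(Rational(-47, 9), r)
Add(Pow(Add(-2, -8), 2), Mul(-1, Function('a')(7, Function('j')(-2)))) = Add(Pow(Add(-2, -8), 2), Mul(-1, Mul(Rational(-47, 9), Mul(-3, Pow(-2, -1))))) = Add(Pow(-10, 2), Mul(-1, Mul(Rational(-47, 9), Mul(-3, Rational(-1, 2))))) = Add(100, Mul(-1, Mul(Rational(-47, 9), Rational(3, 2)))) = Add(100, Mul(-1, Rational(-47, 6))) = Add(100, Rational(47, 6)) = Rational(647, 6)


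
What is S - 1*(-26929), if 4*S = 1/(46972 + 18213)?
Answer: 7021467461/260740 ≈ 26929.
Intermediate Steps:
S = 1/260740 (S = 1/(4*(46972 + 18213)) = (1/4)/65185 = (1/4)*(1/65185) = 1/260740 ≈ 3.8352e-6)
S - 1*(-26929) = 1/260740 - 1*(-26929) = 1/260740 + 26929 = 7021467461/260740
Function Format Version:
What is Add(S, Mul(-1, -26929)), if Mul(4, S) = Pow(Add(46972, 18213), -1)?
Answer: Rational(7021467461, 260740) ≈ 26929.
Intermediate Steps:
S = Rational(1, 260740) (S = Mul(Rational(1, 4), Pow(Add(46972, 18213), -1)) = Mul(Rational(1, 4), Pow(65185, -1)) = Mul(Rational(1, 4), Rational(1, 65185)) = Rational(1, 260740) ≈ 3.8352e-6)
Add(S, Mul(-1, -26929)) = Add(Rational(1, 260740), Mul(-1, -26929)) = Add(Rational(1, 260740), 26929) = Rational(7021467461, 260740)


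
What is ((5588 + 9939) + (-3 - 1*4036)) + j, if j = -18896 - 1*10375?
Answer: -17783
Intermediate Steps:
j = -29271 (j = -18896 - 10375 = -29271)
((5588 + 9939) + (-3 - 1*4036)) + j = ((5588 + 9939) + (-3 - 1*4036)) - 29271 = (15527 + (-3 - 4036)) - 29271 = (15527 - 4039) - 29271 = 11488 - 29271 = -17783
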